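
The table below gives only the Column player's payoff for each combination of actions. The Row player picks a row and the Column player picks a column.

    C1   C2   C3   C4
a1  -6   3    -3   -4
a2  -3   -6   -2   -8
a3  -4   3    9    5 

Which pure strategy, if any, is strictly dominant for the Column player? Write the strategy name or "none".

C1 fails to dominate C2 at a1 (-6<3).
C2 fails to dominate C1 at a2 (-6<-3).
C3 fails to dominate C2 at a1 (-3<3).
C4 fails to dominate C1 at a2 (-8<-3).
No single strategy dominates all the others.

none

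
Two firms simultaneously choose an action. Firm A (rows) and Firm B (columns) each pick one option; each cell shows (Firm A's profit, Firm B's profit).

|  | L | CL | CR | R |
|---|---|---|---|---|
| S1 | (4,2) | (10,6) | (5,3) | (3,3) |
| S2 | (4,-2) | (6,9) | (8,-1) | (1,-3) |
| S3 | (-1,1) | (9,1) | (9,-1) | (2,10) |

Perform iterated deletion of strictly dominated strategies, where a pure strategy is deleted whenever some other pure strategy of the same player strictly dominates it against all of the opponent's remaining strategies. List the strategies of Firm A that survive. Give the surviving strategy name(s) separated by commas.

S1

Firm B's strategy CR is strictly dominated by CL (S1: 6>3, S2: 9>-1, S3: 1>-1) and is removed.
Row S3 is eliminated: S1 beats it against every remaining column (L: 4>-1, CL: 10>9, R: 3>2).
For Firm B, CL strictly dominates L on the remaining rows (S1: 6>2, S2: 9>-2); eliminate L.
For Firm A, S1 strictly dominates S2 on the remaining columns (CL: 10>6, R: 3>1); eliminate S2.
Column R is eliminated: CL beats it against every remaining row (S1: 6>3).
Among the remaining strategies, none is strictly dominated by another pure strategy of the same player, so the elimination stops.
Surviving strategies — Firm A: {S1}; Firm B: {CL}.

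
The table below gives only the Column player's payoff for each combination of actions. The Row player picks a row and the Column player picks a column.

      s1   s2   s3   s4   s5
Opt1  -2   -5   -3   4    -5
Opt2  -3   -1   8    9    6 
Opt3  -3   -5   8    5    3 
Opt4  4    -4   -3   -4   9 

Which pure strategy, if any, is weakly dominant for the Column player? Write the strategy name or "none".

none

s1 fails to dominate s2 at Opt2 (-3<-1).
s2 fails to dominate s1 at Opt1 (-5<-2).
s3 fails to dominate s1 at Opt1 (-3<-2).
s4 fails to dominate s1 at Opt4 (-4<4).
s5 fails to dominate s1 at Opt1 (-5<-2).
No single strategy dominates all the others.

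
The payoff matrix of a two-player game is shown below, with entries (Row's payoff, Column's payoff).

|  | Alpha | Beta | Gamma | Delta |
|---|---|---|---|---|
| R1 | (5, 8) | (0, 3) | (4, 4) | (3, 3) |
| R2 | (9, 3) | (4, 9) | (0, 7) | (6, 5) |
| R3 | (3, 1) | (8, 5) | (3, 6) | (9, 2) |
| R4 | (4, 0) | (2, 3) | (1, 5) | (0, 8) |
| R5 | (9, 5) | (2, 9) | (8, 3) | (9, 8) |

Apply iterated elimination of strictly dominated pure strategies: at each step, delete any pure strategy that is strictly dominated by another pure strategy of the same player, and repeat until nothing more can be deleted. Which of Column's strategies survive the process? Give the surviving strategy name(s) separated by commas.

Row R1 is eliminated: R5 beats it against every remaining column (Alpha: 9>5, Beta: 2>0, Gamma: 8>4, Delta: 9>3).
For Column, Beta strictly dominates Alpha on the remaining rows (R2: 9>3, R3: 5>1, R4: 3>0, R5: 9>5); eliminate Alpha.
Row R2 is eliminated: R3 beats it against every remaining column (Beta: 8>4, Gamma: 3>0, Delta: 9>6).
Row's strategy R4 is strictly dominated by R3 (Beta: 8>2, Gamma: 3>1, Delta: 9>0) and is removed.
Column's strategy Delta is strictly dominated by Beta (R3: 5>2, R5: 9>8) and is removed.
Among the remaining strategies, none is strictly dominated by another pure strategy of the same player, so the elimination stops.
Surviving strategies — Row: {R3, R5}; Column: {Beta, Gamma}.

Beta, Gamma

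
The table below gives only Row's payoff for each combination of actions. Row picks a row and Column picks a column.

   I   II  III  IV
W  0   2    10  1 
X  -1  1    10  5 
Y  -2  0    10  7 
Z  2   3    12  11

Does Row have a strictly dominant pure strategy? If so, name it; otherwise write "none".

Z vs W: I: 2>0, II: 3>2, III: 12>10, IV: 11>1.
Z vs X: I: 2>-1, II: 3>1, III: 12>10, IV: 11>5.
Z vs Y: I: 2>-2, II: 3>0, III: 12>10, IV: 11>7.
Z strictly beats every other strategy against every opponent action, so it is strictly dominant.

Z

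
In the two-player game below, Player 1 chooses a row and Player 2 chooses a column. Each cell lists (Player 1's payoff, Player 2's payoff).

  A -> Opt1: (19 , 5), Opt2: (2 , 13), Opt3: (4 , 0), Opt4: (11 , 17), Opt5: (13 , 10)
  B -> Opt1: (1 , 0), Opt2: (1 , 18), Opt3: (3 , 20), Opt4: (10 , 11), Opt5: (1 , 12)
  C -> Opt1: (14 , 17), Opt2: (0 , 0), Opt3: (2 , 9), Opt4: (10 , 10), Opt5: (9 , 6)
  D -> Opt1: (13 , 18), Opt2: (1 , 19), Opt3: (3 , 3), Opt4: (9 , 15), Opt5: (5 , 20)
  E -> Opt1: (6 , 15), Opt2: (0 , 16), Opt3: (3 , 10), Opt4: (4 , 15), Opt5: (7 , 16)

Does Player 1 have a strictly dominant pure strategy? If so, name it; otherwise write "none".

A

A vs B: Opt1: 19>1, Opt2: 2>1, Opt3: 4>3, Opt4: 11>10, Opt5: 13>1.
A vs C: Opt1: 19>14, Opt2: 2>0, Opt3: 4>2, Opt4: 11>10, Opt5: 13>9.
A vs D: Opt1: 19>13, Opt2: 2>1, Opt3: 4>3, Opt4: 11>9, Opt5: 13>5.
A vs E: Opt1: 19>6, Opt2: 2>0, Opt3: 4>3, Opt4: 11>4, Opt5: 13>7.
A strictly beats every other strategy against every opponent action, so it is strictly dominant.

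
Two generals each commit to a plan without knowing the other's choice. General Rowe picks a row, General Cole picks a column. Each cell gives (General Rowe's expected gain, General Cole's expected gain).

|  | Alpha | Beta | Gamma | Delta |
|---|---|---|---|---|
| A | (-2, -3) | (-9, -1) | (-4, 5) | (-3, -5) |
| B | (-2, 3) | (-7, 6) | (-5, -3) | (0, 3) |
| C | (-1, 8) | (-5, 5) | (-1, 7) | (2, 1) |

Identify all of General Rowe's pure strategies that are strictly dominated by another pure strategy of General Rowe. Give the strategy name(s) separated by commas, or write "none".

A, B

A is strictly dominated by C (Alpha: -1>-2, Beta: -5>-9, Gamma: -1>-4, Delta: 2>-3).
B: dominated, since C does at least as well everywhere (Alpha: -1>-2, Beta: -5>-7, Gamma: -1>-5, Delta: 2>0).
Nothing dominates C: A at Alpha (-1>-2); B at Alpha (-1>-2).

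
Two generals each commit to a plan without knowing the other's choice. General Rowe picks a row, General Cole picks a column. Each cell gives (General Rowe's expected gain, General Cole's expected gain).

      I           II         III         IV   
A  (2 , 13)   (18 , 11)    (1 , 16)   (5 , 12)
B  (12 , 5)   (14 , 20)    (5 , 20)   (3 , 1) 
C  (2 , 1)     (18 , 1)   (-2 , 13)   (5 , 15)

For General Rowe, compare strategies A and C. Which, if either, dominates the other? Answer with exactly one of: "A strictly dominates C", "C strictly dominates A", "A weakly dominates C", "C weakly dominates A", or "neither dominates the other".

Compare A to C across each opponent action: I: 2=2, II: 18=18, III: 1>-2, IV: 5=5.
A is at least as good everywhere and strictly better somewhere (tied only at I, II, IV), so A weakly but not strictly dominates C.

A weakly dominates C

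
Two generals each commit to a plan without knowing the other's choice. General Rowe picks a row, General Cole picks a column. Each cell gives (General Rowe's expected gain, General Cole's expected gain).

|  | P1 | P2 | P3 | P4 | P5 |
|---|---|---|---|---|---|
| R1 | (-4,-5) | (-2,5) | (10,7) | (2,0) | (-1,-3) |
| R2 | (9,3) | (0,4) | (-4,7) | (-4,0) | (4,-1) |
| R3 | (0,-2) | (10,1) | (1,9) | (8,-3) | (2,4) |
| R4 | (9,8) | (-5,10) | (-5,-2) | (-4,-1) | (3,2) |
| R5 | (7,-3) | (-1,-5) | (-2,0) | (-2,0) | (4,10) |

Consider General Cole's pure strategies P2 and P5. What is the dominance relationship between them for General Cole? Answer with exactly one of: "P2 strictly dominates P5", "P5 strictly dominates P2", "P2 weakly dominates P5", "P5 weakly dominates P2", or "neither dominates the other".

P2's payoffs vs P5's, by General Rowe's action — R1: 5>-3, R2: 4>-1, R3: 1<4, R4: 10>2, R5: -5<10.
P2 does better at R1, R2, R4 but worse at R3, R5; neither strategy dominates the other.

neither dominates the other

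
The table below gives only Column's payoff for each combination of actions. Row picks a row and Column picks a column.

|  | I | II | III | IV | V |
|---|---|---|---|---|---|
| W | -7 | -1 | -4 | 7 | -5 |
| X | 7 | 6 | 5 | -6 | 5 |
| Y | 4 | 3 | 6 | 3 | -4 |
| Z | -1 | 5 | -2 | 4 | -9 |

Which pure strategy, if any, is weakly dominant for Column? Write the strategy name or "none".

I fails to dominate II at W (-7<-1).
II fails to dominate I at X (6<7).
III fails to dominate I at X (5<7).
IV fails to dominate I at X (-6<7).
V fails to dominate I at X (5<7).
No single strategy dominates all the others.

none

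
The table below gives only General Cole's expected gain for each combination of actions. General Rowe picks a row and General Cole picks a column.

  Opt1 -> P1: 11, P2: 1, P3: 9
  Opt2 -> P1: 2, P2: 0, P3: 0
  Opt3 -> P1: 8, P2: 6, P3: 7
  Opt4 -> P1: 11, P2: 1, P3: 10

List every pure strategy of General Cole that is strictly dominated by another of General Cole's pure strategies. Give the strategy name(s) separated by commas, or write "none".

P1: no other strategy beats it everywhere (P2 at Opt1 (11>1); P3 at Opt1 (11>9)).
P1 strictly dominates P2 — Opt1: 11>1, Opt2: 2>0, Opt3: 8>6, Opt4: 11>1.
P3: dominated, since P1 does at least as well everywhere (Opt1: 11>9, Opt2: 2>0, Opt3: 8>7, Opt4: 11>10).

P2, P3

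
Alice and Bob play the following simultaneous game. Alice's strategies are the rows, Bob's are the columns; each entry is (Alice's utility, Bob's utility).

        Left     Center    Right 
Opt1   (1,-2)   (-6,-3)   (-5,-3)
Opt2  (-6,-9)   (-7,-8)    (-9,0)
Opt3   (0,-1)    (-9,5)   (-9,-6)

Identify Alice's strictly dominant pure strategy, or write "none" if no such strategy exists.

Opt1

Opt1 vs Opt2: Left: 1>-6, Center: -6>-7, Right: -5>-9.
Opt1 vs Opt3: Left: 1>0, Center: -6>-9, Right: -5>-9.
Opt1 strictly beats every other strategy against every opponent action, so it is strictly dominant.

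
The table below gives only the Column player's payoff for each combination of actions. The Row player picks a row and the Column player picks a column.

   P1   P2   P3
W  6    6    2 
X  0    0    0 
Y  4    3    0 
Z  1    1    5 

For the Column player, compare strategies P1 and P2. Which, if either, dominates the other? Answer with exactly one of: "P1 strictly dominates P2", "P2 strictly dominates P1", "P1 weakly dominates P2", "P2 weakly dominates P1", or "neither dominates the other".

Compare P1 to P2 across each opponent action: W: 6=6, X: 0=0, Y: 4>3, Z: 1=1.
P1 is at least as good everywhere and strictly better somewhere (tied only at W, X, Z), so P1 weakly but not strictly dominates P2.

P1 weakly dominates P2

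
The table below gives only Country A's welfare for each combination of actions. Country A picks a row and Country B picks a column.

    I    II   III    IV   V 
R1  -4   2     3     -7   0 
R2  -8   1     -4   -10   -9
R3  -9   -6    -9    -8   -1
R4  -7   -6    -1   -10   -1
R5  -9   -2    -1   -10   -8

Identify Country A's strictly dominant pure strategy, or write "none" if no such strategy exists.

R1

R1 vs R2: I: -4>-8, II: 2>1, III: 3>-4, IV: -7>-10, V: 0>-9.
R1 vs R3: I: -4>-9, II: 2>-6, III: 3>-9, IV: -7>-8, V: 0>-1.
R1 vs R4: I: -4>-7, II: 2>-6, III: 3>-1, IV: -7>-10, V: 0>-1.
R1 vs R5: I: -4>-9, II: 2>-2, III: 3>-1, IV: -7>-10, V: 0>-8.
R1 strictly beats every other strategy against every opponent action, so it is strictly dominant.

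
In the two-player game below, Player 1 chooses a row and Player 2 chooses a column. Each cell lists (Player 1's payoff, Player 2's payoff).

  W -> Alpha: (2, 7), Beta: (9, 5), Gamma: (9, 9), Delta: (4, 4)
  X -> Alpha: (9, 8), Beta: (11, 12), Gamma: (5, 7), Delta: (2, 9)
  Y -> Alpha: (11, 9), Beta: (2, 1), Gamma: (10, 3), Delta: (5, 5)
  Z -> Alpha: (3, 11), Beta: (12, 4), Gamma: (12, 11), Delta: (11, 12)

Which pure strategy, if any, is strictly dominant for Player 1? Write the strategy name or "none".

W fails to dominate X at Alpha (2<9).
X fails to dominate W at Gamma (5<9).
Y fails to dominate W at Beta (2<9).
Z fails to dominate X at Alpha (3<9).
No single strategy dominates all the others.

none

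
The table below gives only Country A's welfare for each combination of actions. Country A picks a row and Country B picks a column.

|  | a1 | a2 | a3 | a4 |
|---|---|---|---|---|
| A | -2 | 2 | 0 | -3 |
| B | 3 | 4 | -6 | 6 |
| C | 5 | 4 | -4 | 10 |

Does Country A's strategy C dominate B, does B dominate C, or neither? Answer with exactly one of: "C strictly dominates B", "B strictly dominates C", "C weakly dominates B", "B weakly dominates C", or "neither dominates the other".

C weakly dominates B

C's payoffs vs B's, by Country B's action — a1: 5>3, a2: 4=4, a3: -4>-6, a4: 10>6.
C is at least as good everywhere and strictly better somewhere (tied only at a2), so C weakly but not strictly dominates B.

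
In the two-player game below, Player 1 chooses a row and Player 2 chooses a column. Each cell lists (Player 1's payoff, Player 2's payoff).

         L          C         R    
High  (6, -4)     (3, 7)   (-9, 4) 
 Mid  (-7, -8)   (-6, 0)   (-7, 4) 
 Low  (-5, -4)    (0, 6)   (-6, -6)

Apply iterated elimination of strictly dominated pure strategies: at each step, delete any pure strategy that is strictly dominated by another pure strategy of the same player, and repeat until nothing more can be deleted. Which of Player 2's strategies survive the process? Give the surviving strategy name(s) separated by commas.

C

For Player 1, Low strictly dominates Mid on the remaining columns (L: -5>-7, C: 0>-6, R: -6>-7); eliminate Mid.
Column L is eliminated: C beats it against every remaining row (High: 7>-4, Low: 6>-4).
Column R is eliminated: C beats it against every remaining row (High: 7>4, Low: 6>-6).
For Player 1, High strictly dominates Low on the remaining columns (C: 3>0); eliminate Low.
Among the remaining strategies, none is strictly dominated by another pure strategy of the same player, so the elimination stops.
Surviving strategies — Player 1: {High}; Player 2: {C}.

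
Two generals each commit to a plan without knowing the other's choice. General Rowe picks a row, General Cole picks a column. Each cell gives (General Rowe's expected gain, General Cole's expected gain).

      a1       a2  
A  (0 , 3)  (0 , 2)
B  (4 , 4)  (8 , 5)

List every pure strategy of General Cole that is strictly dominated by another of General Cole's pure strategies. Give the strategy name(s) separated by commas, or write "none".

none

a1 is not dominated — it holds its own against a2 at A (3>2).
a2: no other strategy beats it everywhere (a1 at B (5>4)).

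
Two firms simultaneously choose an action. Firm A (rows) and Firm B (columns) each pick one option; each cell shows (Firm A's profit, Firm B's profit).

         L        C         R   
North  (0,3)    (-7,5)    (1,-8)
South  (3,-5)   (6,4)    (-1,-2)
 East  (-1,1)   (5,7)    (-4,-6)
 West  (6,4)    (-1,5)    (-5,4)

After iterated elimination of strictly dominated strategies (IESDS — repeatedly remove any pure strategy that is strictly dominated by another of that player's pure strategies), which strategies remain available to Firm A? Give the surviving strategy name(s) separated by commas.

Row East is eliminated: South beats it against every remaining column (L: 3>-1, C: 6>5, R: -1>-4).
Firm B's strategy L is strictly dominated by C (North: 5>3, South: 4>-5, West: 5>4) and is removed.
Row West is eliminated: South beats it against every remaining column (C: 6>-1, R: -1>-5).
For Firm B, C strictly dominates R on the remaining rows (North: 5>-8, South: 4>-2); eliminate R.
Firm A's strategy North is strictly dominated by South (C: 6>-7) and is removed.
Among the remaining strategies, none is strictly dominated by another pure strategy of the same player, so the elimination stops.
Surviving strategies — Firm A: {South}; Firm B: {C}.

South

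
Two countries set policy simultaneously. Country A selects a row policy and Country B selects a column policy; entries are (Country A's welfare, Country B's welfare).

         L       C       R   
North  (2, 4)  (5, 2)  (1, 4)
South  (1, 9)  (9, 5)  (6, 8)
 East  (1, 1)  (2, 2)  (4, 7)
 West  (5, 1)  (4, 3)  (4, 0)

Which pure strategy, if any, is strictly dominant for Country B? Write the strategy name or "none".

none

L fails to dominate C at East (1<2).
C fails to dominate L at North (2<4).
R fails to dominate L at North (4=4).
No single strategy dominates all the others.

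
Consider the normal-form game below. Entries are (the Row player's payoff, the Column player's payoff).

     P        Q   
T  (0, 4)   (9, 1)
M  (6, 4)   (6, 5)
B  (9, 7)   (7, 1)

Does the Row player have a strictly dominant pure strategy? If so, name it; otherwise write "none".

T fails to dominate M at P (0<6).
M fails to dominate T at Q (6<9).
B fails to dominate T at Q (7<9).
No single strategy dominates all the others.

none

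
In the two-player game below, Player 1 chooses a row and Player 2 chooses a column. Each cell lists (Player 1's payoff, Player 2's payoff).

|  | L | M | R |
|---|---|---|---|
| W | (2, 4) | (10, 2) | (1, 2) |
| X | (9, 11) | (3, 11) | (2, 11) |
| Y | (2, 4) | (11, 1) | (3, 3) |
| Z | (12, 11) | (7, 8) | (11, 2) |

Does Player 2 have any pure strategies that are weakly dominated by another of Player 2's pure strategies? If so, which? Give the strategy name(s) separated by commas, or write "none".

M, R

Nothing dominates L: M at W (4>2); R at W (4>2).
M: dominated, since L does at least as well everywhere (W: 4>2, X: 11=11, Y: 4>1, Z: 11>8).
R: dominated, since L does at least as well everywhere (W: 4>2, X: 11=11, Y: 4>3, Z: 11>2).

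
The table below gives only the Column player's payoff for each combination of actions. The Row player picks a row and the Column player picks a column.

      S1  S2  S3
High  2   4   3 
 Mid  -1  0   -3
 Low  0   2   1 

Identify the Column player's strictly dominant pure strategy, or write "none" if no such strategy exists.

S2 vs S1: High: 4>2, Mid: 0>-1, Low: 2>0.
S2 vs S3: High: 4>3, Mid: 0>-3, Low: 2>1.
S2 strictly beats every other strategy against every opponent action, so it is strictly dominant.

S2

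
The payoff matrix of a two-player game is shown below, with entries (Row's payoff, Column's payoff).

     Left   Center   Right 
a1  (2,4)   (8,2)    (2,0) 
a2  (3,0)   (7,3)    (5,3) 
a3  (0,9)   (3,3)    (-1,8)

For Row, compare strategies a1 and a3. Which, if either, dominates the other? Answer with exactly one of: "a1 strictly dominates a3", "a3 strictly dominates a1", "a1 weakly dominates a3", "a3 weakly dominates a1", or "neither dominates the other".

a1 strictly dominates a3

a1's payoffs vs a3's, by Column's action — Left: 2>0, Center: 8>3, Right: 2>-1.
a1 gives a strictly higher payoff against every action of Column, so a1 strictly dominates a3.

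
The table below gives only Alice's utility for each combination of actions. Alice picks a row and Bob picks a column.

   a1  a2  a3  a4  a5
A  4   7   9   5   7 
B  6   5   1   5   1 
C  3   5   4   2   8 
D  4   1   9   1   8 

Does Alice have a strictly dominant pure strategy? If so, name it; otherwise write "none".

none

A fails to dominate B at a1 (4<6).
B fails to dominate A at a2 (5<7).
C fails to dominate A at a1 (3<4).
D fails to dominate A at a1 (4=4).
No single strategy dominates all the others.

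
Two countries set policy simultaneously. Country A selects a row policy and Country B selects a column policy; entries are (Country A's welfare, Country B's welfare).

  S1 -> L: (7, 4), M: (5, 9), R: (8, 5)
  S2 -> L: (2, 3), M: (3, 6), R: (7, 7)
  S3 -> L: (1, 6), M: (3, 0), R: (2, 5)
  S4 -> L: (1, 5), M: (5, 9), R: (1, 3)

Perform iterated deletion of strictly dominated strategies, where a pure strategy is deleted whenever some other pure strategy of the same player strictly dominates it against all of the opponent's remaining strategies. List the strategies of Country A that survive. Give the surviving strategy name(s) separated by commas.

Country A's strategy S2 is strictly dominated by S1 (L: 7>2, M: 5>3, R: 8>7) and is removed.
For Country A, S1 strictly dominates S3 on the remaining columns (L: 7>1, M: 5>3, R: 8>2); eliminate S3.
For Country B, M strictly dominates L on the remaining rows (S1: 9>4, S4: 9>5); eliminate L.
Country B's strategy R is strictly dominated by M (S1: 9>5, S4: 9>3) and is removed.
Among the remaining strategies, none is strictly dominated by another pure strategy of the same player, so the elimination stops.
Surviving strategies — Country A: {S1, S4}; Country B: {M}.

S1, S4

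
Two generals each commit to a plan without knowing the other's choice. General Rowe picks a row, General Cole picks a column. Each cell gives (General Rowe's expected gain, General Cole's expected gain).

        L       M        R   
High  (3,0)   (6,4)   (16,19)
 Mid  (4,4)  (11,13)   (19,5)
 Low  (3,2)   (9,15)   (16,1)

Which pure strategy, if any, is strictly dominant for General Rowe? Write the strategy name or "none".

Mid

Mid vs High: L: 4>3, M: 11>6, R: 19>16.
Mid vs Low: L: 4>3, M: 11>9, R: 19>16.
Mid strictly beats every other strategy against every opponent action, so it is strictly dominant.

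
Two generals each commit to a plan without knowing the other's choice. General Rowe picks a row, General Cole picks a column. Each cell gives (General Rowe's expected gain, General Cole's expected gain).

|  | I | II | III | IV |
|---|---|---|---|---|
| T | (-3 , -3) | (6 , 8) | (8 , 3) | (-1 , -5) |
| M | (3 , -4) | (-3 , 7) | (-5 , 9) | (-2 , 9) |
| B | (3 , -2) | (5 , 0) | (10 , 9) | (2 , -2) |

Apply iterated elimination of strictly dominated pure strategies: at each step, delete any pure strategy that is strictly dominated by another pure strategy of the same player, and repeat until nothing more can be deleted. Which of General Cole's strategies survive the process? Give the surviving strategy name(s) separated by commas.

II, III

For General Cole, II strictly dominates I on the remaining rows (T: 8>-3, M: 7>-4, B: 0>-2); eliminate I.
Row M is eliminated: T beats it against every remaining column (II: 6>-3, III: 8>-5, IV: -1>-2).
General Cole's strategy IV is strictly dominated by II (T: 8>-5, B: 0>-2) and is removed.
Among the remaining strategies, none is strictly dominated by another pure strategy of the same player, so the elimination stops.
Surviving strategies — General Rowe: {T, B}; General Cole: {II, III}.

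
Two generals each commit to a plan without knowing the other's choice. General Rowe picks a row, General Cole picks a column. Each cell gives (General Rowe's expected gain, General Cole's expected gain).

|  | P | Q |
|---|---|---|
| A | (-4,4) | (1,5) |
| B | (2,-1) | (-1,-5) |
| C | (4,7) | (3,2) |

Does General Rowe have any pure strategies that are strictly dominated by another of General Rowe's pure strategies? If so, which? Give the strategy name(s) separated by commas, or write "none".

A, B

C strictly dominates A — P: 4>-4, Q: 3>1.
C strictly dominates B — P: 4>2, Q: 3>-1.
Nothing dominates C: A at P (4>-4); B at P (4>2).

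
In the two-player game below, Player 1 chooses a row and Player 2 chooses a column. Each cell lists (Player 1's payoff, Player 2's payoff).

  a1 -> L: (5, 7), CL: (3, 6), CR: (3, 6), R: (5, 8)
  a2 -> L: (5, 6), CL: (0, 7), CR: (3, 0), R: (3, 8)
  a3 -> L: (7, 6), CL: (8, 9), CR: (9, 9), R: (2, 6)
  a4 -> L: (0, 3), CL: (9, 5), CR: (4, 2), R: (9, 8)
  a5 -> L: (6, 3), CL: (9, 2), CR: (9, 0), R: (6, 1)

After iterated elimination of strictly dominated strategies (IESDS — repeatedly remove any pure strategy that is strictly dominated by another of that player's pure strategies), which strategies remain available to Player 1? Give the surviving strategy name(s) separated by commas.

a3, a4, a5

Row a1 is eliminated: a5 beats it against every remaining column (L: 6>5, CL: 9>3, CR: 9>3, R: 6>5).
Row a2 is eliminated: a5 beats it against every remaining column (L: 6>5, CL: 9>0, CR: 9>3, R: 6>3).
Among the remaining strategies, none is strictly dominated by another pure strategy of the same player, so the elimination stops.
Surviving strategies — Player 1: {a3, a4, a5}; Player 2: {L, CL, CR, R}.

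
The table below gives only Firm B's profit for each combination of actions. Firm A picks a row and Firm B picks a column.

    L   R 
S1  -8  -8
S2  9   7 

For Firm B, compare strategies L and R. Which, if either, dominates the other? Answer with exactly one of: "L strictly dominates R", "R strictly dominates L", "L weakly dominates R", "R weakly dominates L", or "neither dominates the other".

L weakly dominates R

L's payoffs vs R's, by Firm A's action — S1: -8=-8, S2: 9>7.
L is at least as good everywhere and strictly better somewhere (tied only at S1), so L weakly but not strictly dominates R.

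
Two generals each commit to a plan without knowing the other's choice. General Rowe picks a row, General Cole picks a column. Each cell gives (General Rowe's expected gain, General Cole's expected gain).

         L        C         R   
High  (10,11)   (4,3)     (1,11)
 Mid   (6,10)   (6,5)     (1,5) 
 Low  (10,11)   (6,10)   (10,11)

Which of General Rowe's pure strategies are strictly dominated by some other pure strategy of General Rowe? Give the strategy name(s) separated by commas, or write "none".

none

High is not dominated — it holds its own against Mid at L (10>6); Low at L (10=10).
Mid is not dominated — it holds its own against High at C (6>4); Low at C (6=6).
Low is not dominated — it holds its own against High at L (10=10); Mid at L (10>6).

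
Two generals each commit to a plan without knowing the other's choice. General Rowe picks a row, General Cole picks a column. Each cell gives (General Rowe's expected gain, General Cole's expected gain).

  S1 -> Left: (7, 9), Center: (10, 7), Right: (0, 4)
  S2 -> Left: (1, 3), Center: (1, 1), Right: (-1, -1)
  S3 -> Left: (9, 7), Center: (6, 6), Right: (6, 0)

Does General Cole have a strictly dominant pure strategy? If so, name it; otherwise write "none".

Left vs Center: S1: 9>7, S2: 3>1, S3: 7>6.
Left vs Right: S1: 9>4, S2: 3>-1, S3: 7>0.
Left strictly beats every other strategy against every opponent action, so it is strictly dominant.

Left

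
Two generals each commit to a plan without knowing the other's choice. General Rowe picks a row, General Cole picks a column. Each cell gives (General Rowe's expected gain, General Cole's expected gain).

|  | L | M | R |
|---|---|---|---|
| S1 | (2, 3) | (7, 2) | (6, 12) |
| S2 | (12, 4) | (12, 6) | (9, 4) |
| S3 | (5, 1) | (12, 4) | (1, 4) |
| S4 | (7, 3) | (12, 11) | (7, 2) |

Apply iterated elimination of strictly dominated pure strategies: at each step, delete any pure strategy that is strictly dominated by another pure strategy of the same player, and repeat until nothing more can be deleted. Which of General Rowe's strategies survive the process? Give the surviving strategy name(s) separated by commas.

Row S1 is eliminated: S2 beats it against every remaining column (L: 12>2, M: 12>7, R: 9>6).
Column L is eliminated: M beats it against every remaining row (S2: 6>4, S3: 4>1, S4: 11>3).
Among the remaining strategies, none is strictly dominated by another pure strategy of the same player, so the elimination stops.
Surviving strategies — General Rowe: {S2, S3, S4}; General Cole: {M, R}.

S2, S3, S4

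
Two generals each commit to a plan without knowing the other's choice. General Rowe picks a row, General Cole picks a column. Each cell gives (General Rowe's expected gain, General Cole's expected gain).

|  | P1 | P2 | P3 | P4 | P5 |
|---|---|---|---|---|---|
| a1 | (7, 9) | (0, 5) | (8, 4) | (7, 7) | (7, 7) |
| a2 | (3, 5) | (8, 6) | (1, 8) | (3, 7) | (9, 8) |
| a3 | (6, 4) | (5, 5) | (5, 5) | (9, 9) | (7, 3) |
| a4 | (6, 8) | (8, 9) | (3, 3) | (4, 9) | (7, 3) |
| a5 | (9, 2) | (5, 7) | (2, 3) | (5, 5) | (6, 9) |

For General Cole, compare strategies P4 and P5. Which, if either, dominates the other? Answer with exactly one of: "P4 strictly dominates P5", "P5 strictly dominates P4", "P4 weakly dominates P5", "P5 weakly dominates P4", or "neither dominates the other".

P4's payoffs vs P5's, by General Rowe's action — a1: 7=7, a2: 7<8, a3: 9>3, a4: 9>3, a5: 5<9.
P4 does better at a3, a4 but worse at a2, a5; neither strategy dominates the other.

neither dominates the other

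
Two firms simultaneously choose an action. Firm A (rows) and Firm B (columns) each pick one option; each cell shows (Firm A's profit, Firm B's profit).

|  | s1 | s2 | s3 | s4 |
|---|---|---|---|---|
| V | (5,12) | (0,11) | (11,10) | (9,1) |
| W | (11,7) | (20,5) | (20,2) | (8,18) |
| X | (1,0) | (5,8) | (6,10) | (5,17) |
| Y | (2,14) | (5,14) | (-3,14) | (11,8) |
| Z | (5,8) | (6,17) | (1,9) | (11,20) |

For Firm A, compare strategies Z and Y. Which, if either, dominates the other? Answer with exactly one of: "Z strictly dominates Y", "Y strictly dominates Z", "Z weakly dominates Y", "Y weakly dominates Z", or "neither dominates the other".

Z's payoffs vs Y's, by Firm B's action — s1: 5>2, s2: 6>5, s3: 1>-3, s4: 11=11.
Z is at least as good everywhere and strictly better somewhere (tied only at s4), so Z weakly but not strictly dominates Y.

Z weakly dominates Y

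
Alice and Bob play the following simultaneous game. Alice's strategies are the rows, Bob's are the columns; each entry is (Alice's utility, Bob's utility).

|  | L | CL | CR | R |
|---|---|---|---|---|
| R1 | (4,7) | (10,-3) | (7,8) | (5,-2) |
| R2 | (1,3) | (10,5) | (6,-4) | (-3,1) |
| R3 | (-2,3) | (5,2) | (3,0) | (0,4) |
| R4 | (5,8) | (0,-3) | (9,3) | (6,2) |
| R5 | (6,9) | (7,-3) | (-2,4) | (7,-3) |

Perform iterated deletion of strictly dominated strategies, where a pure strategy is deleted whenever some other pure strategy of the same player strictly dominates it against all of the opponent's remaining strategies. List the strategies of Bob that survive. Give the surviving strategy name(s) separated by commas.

Alice's strategy R3 is strictly dominated by R1 (L: 4>-2, CL: 10>5, CR: 7>3, R: 5>0) and is removed.
For Bob, L strictly dominates R on the remaining rows (R1: 7>-2, R2: 3>1, R4: 8>2, R5: 9>-3); eliminate R.
Among the remaining strategies, none is strictly dominated by another pure strategy of the same player, so the elimination stops.
Surviving strategies — Alice: {R1, R2, R4, R5}; Bob: {L, CL, CR}.

L, CL, CR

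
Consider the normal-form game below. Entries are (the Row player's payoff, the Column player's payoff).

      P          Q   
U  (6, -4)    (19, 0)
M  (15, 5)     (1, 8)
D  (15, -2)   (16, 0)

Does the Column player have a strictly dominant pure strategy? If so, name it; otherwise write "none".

Q

Q vs P: U: 0>-4, M: 8>5, D: 0>-2.
Q strictly beats every other strategy against every opponent action, so it is strictly dominant.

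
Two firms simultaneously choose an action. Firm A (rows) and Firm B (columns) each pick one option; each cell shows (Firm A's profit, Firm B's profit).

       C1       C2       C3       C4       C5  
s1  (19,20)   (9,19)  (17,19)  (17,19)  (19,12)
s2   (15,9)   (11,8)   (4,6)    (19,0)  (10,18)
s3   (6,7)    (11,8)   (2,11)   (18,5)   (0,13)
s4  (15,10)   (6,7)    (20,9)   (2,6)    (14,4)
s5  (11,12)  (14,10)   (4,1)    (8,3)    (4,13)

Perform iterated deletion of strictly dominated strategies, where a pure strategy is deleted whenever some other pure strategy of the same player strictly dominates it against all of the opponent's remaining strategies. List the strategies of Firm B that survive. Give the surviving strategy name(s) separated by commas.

Column C4 is eliminated: C1 beats it against every remaining row (s1: 20>19, s2: 9>0, s3: 7>5, s4: 10>6, s5: 12>3).
For Firm A, s5 strictly dominates s3 on the remaining columns (C1: 11>6, C2: 14>11, C3: 4>2, C5: 4>0); eliminate s3.
For Firm B, C1 strictly dominates C2 on the remaining rows (s1: 20>19, s2: 9>8, s4: 10>7, s5: 12>10); eliminate C2.
For Firm A, s1 strictly dominates s2 on the remaining columns (C1: 19>15, C3: 17>4, C5: 19>10); eliminate s2.
For Firm A, s1 strictly dominates s5 on the remaining columns (C1: 19>11, C3: 17>4, C5: 19>4); eliminate s5.
Column C3 is eliminated: C1 beats it against every remaining row (s1: 20>19, s4: 10>9).
Firm A's strategy s4 is strictly dominated by s1 (C1: 19>15, C5: 19>14) and is removed.
Firm B's strategy C5 is strictly dominated by C1 (s1: 20>12) and is removed.
Among the remaining strategies, none is strictly dominated by another pure strategy of the same player, so the elimination stops.
Surviving strategies — Firm A: {s1}; Firm B: {C1}.

C1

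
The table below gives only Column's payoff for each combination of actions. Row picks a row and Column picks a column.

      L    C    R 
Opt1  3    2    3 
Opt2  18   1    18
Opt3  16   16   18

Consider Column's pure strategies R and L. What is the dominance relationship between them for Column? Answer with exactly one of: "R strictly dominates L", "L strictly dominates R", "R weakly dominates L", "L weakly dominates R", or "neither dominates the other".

R weakly dominates L

R's payoffs vs L's, by Row's action — Opt1: 3=3, Opt2: 18=18, Opt3: 18>16.
R is at least as good everywhere and strictly better somewhere (tied only at Opt1, Opt2), so R weakly but not strictly dominates L.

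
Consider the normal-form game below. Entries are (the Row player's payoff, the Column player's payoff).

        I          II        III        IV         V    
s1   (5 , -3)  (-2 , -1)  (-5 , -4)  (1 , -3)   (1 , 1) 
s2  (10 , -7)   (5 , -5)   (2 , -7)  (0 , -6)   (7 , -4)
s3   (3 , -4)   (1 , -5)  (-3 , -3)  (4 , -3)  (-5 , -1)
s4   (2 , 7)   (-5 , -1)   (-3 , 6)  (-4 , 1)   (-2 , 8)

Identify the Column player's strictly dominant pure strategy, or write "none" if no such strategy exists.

V vs I: s1: 1>-3, s2: -4>-7, s3: -1>-4, s4: 8>7.
V vs II: s1: 1>-1, s2: -4>-5, s3: -1>-5, s4: 8>-1.
V vs III: s1: 1>-4, s2: -4>-7, s3: -1>-3, s4: 8>6.
V vs IV: s1: 1>-3, s2: -4>-6, s3: -1>-3, s4: 8>1.
V strictly beats every other strategy against every opponent action, so it is strictly dominant.

V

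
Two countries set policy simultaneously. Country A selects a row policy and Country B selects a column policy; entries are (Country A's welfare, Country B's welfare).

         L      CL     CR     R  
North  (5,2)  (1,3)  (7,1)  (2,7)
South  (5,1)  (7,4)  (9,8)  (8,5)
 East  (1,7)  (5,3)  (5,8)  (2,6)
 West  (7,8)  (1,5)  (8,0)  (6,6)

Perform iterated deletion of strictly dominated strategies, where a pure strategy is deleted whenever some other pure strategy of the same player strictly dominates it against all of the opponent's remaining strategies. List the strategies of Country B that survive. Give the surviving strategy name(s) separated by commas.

For Country A, South strictly dominates East on the remaining columns (L: 5>1, CL: 7>5, CR: 9>5, R: 8>2); eliminate East.
For Country B, R strictly dominates CL on the remaining rows (North: 7>3, South: 5>4, West: 6>5); eliminate CL.
Country A's strategy North is strictly dominated by West (L: 7>5, CR: 8>7, R: 6>2) and is removed.
Among the remaining strategies, none is strictly dominated by another pure strategy of the same player, so the elimination stops.
Surviving strategies — Country A: {South, West}; Country B: {L, CR, R}.

L, CR, R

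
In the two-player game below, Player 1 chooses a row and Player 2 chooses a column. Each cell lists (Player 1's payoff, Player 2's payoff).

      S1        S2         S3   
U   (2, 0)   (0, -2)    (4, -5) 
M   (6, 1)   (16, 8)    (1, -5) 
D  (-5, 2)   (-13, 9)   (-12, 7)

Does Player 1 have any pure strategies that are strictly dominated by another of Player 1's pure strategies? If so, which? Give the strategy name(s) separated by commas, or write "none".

D

Nothing dominates U: M at S3 (4>1); D at S1 (2>-5).
M: no other strategy beats it everywhere (U at S1 (6>2); D at S1 (6>-5)).
D is strictly dominated by U (S1: 2>-5, S2: 0>-13, S3: 4>-12).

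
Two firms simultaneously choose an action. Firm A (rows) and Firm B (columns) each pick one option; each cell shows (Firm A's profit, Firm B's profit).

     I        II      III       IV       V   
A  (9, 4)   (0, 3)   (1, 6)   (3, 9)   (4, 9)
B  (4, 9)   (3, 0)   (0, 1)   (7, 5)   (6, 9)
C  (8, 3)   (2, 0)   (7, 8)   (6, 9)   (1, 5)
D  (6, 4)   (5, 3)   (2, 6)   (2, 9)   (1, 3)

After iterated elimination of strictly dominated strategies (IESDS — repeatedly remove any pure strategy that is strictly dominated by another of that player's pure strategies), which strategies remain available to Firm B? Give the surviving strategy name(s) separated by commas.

Firm B's strategy II is strictly dominated by I (A: 4>3, B: 9>0, C: 3>0, D: 4>3) and is removed.
Column III is eliminated: IV beats it against every remaining row (A: 9>6, B: 5>1, C: 9>8, D: 9>6).
Row D is eliminated: A beats it against every remaining column (I: 9>6, IV: 3>2, V: 4>1).
Among the remaining strategies, none is strictly dominated by another pure strategy of the same player, so the elimination stops.
Surviving strategies — Firm A: {A, B, C}; Firm B: {I, IV, V}.

I, IV, V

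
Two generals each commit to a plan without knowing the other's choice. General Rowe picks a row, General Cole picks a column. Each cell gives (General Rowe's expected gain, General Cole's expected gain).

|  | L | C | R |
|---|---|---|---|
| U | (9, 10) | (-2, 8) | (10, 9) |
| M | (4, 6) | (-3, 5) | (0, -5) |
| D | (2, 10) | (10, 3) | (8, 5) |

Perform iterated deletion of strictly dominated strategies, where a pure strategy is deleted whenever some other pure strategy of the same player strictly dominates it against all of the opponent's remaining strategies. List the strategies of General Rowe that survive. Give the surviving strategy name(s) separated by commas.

U

General Rowe's strategy M is strictly dominated by U (L: 9>4, C: -2>-3, R: 10>0) and is removed.
For General Cole, L strictly dominates C on the remaining rows (U: 10>8, D: 10>3); eliminate C.
General Rowe's strategy D is strictly dominated by U (L: 9>2, R: 10>8) and is removed.
For General Cole, L strictly dominates R on the remaining rows (U: 10>9); eliminate R.
Among the remaining strategies, none is strictly dominated by another pure strategy of the same player, so the elimination stops.
Surviving strategies — General Rowe: {U}; General Cole: {L}.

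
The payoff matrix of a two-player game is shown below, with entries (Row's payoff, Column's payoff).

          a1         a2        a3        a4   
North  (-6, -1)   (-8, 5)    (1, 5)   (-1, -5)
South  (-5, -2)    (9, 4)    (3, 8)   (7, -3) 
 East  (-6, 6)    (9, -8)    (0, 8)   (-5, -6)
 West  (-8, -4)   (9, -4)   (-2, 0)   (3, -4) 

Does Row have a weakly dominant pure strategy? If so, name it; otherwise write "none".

South vs North: a1: -5>-6, a2: 9>-8, a3: 3>1, a4: 7>-1.
South vs East: a1: -5>-6, a2: 9=9, a3: 3>0, a4: 7>-5.
South vs West: a1: -5>-8, a2: 9=9, a3: 3>-2, a4: 7>3.
South is at least as good as every other strategy against every opponent action, so it is weakly dominant.

South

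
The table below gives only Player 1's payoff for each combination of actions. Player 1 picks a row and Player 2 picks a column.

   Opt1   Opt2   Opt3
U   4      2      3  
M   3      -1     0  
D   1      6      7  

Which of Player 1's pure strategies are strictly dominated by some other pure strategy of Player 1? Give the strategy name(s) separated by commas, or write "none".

U is not dominated — it holds its own against M at Opt1 (4>3); D at Opt1 (4>1).
U strictly dominates M — Opt1: 4>3, Opt2: 2>-1, Opt3: 3>0.
D: no other strategy beats it everywhere (U at Opt2 (6>2); M at Opt2 (6>-1)).

M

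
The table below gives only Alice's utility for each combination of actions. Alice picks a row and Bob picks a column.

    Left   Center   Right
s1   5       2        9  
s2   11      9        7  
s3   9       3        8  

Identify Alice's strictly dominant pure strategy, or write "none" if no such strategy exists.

s1 fails to dominate s2 at Left (5<11).
s2 fails to dominate s1 at Right (7<9).
s3 fails to dominate s1 at Right (8<9).
No single strategy dominates all the others.

none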